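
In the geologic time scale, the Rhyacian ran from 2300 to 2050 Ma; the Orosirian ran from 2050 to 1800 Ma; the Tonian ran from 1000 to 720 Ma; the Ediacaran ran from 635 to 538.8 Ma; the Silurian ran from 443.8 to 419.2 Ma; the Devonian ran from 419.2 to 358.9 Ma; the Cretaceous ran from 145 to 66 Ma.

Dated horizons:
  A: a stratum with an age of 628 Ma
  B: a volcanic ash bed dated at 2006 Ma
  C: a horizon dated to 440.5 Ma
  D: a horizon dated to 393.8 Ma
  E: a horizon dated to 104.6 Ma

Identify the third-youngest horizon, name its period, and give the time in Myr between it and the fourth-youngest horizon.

Sorted youngest-first by Ma: E (104.6), D (393.8), C (440.5), A (628), B (2006).
The third youngest is C at 440.5 Ma, which lies in 443.8–419.2 Ma: the Silurian.
The fourth youngest is A at 628 Ma; separation = |440.5 − 628| = 187.5 Myr.

C, in the Silurian; 187.5 million years to A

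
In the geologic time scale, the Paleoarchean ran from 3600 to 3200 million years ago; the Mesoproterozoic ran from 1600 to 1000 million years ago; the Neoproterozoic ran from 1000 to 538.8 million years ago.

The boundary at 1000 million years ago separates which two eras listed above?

Mesoproterozoic and Neoproterozoic

The Mesoproterozoic ends at 1000 million years ago and the Neoproterozoic begins at 1000 million years ago, so they share that boundary.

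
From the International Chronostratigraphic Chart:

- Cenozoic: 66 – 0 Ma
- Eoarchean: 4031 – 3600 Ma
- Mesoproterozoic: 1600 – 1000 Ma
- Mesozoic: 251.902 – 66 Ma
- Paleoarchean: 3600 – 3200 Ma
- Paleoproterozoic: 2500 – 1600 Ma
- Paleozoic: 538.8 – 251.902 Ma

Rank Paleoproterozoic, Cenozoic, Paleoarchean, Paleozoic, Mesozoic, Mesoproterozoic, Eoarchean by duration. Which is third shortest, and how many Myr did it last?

Paleozoic, 286.898 million years

Start − end for each: Paleoproterozoic 2500 − 1600 = 900; Cenozoic 66 − 0 = 66; Paleoarchean 3600 − 3200 = 400; Paleozoic 538.8 − 251.902 = 286.898; Mesozoic 251.902 − 66 = 185.902; Mesoproterozoic 1600 − 1000 = 600; Eoarchean 4031 − 3600 = 431.
Ranking these from shortest: Cenozoic < Mesozoic < Paleozoic < Paleoarchean < Eoarchean < Mesoproterozoic < Paleoproterozoic.
Position 3 in that ranking is Paleozoic, which lasted 286.898 Myr.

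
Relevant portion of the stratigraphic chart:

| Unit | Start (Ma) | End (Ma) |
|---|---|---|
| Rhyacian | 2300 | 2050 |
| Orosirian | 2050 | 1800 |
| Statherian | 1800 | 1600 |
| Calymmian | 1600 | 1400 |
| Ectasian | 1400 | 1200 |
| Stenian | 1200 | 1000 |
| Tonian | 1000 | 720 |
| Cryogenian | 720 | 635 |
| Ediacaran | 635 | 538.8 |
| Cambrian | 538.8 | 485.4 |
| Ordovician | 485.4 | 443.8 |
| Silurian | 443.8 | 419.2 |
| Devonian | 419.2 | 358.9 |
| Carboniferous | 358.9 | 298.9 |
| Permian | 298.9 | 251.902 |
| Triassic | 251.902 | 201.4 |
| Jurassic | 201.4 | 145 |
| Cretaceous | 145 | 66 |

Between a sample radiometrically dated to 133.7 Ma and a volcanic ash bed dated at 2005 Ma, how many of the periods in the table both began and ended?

15

2005 Ma sits inside the Orosirian (2050–1800) and 133.7 Ma inside the Cretaceous (145–66); neither of those is wholly between the two dates.
The listed periods lying completely between them are Statherian, Calymmian, Ectasian, Stenian, Tonian, Cryogenian, Ediacaran, Cambrian, Ordovician, Silurian, Devonian, Carboniferous, Permian, Triassic, Jurassic — 15 in all.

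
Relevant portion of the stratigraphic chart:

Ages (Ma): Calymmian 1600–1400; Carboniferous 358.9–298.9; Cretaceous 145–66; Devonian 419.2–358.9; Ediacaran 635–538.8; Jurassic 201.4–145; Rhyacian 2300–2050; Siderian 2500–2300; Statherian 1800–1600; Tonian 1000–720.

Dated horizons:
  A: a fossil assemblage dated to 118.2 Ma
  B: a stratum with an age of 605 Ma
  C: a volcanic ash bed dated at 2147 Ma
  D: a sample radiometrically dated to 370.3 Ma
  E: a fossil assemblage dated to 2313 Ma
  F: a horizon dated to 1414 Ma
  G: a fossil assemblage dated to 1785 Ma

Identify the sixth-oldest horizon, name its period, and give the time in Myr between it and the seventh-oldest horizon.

Sorted oldest-first by Ma: E (2313), C (2147), G (1785), F (1414), B (605), D (370.3), A (118.2).
The sixth oldest is D at 370.3 Ma, which lies in 419.2–358.9 Ma: the Devonian.
The seventh oldest is A at 118.2 Ma; separation = |370.3 − 118.2| = 252.1 Myr.

D, in the Devonian; 252.1 million years to A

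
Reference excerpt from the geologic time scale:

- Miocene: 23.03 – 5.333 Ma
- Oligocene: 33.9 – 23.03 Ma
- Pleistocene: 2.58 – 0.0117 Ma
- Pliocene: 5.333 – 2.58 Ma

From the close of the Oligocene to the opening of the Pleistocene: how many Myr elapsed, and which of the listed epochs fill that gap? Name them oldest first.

20.45 million years; Miocene, Pliocene

End of Oligocene = 23.03 Ma; start of Pleistocene = 2.58 Ma.
Gap = 23.03 − 2.58 = 20.45 Myr.
Epochs wholly inside 23.03–2.58 Ma: Miocene (23.03–5.333), Pliocene (5.333–2.58).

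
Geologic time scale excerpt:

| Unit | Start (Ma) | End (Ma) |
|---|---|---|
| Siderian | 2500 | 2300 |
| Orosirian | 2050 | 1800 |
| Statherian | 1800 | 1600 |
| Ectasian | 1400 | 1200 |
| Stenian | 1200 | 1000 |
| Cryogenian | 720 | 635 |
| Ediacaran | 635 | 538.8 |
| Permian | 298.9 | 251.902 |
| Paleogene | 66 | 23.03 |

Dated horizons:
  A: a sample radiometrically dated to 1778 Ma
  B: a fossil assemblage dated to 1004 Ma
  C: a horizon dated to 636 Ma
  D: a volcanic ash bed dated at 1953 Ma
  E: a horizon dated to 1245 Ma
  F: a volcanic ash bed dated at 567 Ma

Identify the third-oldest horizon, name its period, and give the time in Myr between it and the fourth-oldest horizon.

Sorted oldest-first by Ma: D (1953), A (1778), E (1245), B (1004), C (636), F (567).
The third oldest is E at 1245 Ma, which lies in 1400–1200 Ma: the Ectasian.
The fourth oldest is B at 1004 Ma; separation = |1245 − 1004| = 241 Myr.

E, in the Ectasian; 241 million years to B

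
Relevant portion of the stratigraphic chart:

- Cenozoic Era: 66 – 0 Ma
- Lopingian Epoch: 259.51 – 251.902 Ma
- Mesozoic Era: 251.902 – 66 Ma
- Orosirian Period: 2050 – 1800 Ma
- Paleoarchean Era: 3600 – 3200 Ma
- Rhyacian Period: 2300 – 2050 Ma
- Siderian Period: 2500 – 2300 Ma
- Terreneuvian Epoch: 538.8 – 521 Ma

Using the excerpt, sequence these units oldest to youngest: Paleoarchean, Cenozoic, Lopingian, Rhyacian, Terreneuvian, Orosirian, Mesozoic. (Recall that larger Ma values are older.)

Paleoarchean → Rhyacian → Orosirian → Terreneuvian → Lopingian → Mesozoic → Cenozoic

Sorting by start age (descending Ma, since larger Ma = older): Paleoarchean began 3600, Rhyacian began 2300, Orosirian began 2050, Terreneuvian began 538.8, Lopingian began 259.51, Mesozoic began 251.902, Cenozoic began 66.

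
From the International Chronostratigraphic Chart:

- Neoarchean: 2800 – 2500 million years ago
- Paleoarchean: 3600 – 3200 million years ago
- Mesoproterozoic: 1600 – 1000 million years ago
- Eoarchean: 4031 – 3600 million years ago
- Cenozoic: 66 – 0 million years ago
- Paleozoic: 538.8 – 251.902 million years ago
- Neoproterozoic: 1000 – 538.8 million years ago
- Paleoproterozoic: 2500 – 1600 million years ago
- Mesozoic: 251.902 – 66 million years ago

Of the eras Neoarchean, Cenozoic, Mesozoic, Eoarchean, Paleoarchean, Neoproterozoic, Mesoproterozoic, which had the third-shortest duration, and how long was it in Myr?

Neoarchean, 300 million years

Start − end for each: Neoarchean 2800 − 2500 = 300; Cenozoic 66 − 0 = 66; Mesozoic 251.902 − 66 = 185.902; Eoarchean 4031 − 3600 = 431; Paleoarchean 3600 − 3200 = 400; Neoproterozoic 1000 − 538.8 = 461.2; Mesoproterozoic 1600 − 1000 = 600.
Ranking these from shortest: Cenozoic < Mesozoic < Neoarchean < Paleoarchean < Eoarchean < Neoproterozoic < Mesoproterozoic.
Position 3 in that ranking is Neoarchean, which lasted 300 Myr.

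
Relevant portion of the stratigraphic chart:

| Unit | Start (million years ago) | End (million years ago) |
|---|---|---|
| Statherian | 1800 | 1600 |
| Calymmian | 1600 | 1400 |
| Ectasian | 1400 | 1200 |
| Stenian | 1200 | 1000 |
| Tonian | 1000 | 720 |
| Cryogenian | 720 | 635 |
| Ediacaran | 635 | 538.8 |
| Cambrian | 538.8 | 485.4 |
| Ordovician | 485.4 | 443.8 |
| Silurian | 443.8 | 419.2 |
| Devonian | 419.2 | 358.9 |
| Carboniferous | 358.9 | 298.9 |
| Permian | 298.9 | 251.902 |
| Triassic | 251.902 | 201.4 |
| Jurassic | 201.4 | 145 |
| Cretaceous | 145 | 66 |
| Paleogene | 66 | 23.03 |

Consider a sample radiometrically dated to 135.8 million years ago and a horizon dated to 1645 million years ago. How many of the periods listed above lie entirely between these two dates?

14

The older date is 1645 Ma and the younger is 135.8 Ma.
Periods with start < 1645 and end > 135.8 Ma: Calymmian (1600–1400), Ectasian (1400–1200), Stenian (1200–1000), Tonian (1000–720), Cryogenian (720–635), Ediacaran (635–538.8), Cambrian (538.8–485.4), Ordovician (485.4–443.8), Silurian (443.8–419.2), Devonian (419.2–358.9), Carboniferous (358.9–298.9), Permian (298.9–251.902), Triassic (251.902–201.4), Jurassic (201.4–145).
That is 14 complete periods.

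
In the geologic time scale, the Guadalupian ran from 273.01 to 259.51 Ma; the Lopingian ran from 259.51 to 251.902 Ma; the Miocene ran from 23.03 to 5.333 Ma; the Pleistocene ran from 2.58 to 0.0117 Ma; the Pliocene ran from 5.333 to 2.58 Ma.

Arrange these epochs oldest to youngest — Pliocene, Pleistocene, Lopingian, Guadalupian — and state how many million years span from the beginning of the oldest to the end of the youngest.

From the excerpt: Pliocene 5.333–2.58; Pleistocene 2.58–0.0117; Lopingian 259.51–251.902; Guadalupian 273.01–259.51 (Ma).
Larger Ma is earlier, so the oldest is Guadalupian and the youngest is Pleistocene; oldest to youngest: Guadalupian, Lopingian, Pliocene, Pleistocene.
Oldest start 273.01 minus youngest end 0.0117 gives 272.9983 Myr overall.

Guadalupian, Lopingian, Pliocene, Pleistocene; total span 272.9983 Myr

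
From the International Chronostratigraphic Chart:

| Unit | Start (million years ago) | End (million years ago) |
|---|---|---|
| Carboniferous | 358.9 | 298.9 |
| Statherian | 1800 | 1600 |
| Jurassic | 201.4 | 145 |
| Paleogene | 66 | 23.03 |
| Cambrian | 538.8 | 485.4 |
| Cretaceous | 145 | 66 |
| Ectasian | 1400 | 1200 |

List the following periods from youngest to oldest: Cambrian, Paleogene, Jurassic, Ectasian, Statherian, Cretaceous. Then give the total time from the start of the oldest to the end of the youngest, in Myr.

Paleogene, Cretaceous, Jurassic, Cambrian, Ectasian, Statherian; total span 1776.97 Myr

Start ages (Ma): Statherian 1800, Ectasian 1400, Cambrian 538.8, Jurassic 201.4, Cretaceous 145, Paleogene 66.
Ordered youngest to oldest: Paleogene, Cretaceous, Jurassic, Cambrian, Ectasian, Statherian.
Span = 1800 − 23.03 = 1776.97 Myr.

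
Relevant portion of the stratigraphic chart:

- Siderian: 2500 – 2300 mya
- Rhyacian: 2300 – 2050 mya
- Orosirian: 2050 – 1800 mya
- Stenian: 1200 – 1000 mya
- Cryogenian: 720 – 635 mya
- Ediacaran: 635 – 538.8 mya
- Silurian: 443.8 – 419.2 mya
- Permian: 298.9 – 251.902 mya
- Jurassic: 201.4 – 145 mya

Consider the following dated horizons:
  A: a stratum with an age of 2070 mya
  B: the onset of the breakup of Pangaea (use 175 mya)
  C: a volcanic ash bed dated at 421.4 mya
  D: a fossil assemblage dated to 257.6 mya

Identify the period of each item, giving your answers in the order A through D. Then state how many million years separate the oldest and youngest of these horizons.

Match each age against the start–end ranges in the excerpt: A = 2070 Ma → Rhyacian (2300–2050); B = 175 Ma → Jurassic (201.4–145); C = 421.4 Ma → Silurian (443.8–419.2); D = 257.6 Ma → Permian (298.9–251.902).
The largest age is 2070 Ma and the smallest is 175 Ma; their difference is 1895 Myr.

A — Rhyacian; B — Jurassic; C — Silurian; D — Permian; span 1895 million years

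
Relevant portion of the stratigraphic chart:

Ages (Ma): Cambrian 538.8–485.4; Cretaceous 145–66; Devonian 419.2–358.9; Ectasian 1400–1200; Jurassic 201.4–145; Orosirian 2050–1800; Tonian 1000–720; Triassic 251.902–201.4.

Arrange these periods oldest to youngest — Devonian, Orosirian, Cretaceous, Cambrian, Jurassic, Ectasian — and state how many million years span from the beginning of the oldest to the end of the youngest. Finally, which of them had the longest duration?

Orosirian → Ectasian → Cambrian → Devonian → Jurassic → Cretaceous; total span 1984 Myr; longest is Orosirian

Start ages (Ma): Orosirian 2050, Ectasian 1400, Cambrian 538.8, Devonian 419.2, Jurassic 201.4, Cretaceous 145.
Ordered oldest to youngest: Orosirian, Ectasian, Cambrian, Devonian, Jurassic, Cretaceous.
Span = 2050 − 66 = 1984 Myr.
Durations: Jurassic 56.4, Ectasian 200, Cambrian 53.4, Devonian 60.3, Cretaceous 79, Orosirian 250 → longest is Orosirian (250 Myr).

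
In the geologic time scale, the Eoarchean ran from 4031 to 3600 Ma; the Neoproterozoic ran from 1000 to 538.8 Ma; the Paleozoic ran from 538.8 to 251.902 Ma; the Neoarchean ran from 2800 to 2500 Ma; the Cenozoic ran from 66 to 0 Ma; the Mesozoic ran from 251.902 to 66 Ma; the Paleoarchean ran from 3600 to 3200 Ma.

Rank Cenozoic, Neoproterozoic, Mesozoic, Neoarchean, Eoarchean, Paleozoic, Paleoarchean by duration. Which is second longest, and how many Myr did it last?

Eoarchean, 431 million years

Durations: Cenozoic 66; Neoproterozoic 461.2; Mesozoic 185.902; Neoarchean 300; Eoarchean 431; Paleozoic 286.898; Paleoarchean 400 Myr.
Sorted longest-first: Neoproterozoic (461.2), Eoarchean (431), Paleoarchean (400), Neoarchean (300), Paleozoic (286.898), Mesozoic (185.902), Cenozoic (66).
The second longest is Eoarchean at 431 Myr.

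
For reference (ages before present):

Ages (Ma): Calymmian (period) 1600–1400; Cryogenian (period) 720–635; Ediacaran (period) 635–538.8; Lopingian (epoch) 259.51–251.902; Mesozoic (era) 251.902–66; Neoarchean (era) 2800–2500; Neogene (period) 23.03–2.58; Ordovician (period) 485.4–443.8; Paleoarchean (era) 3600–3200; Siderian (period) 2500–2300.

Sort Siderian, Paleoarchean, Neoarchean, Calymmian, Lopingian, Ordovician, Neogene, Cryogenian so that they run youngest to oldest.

Sorting by start age (ascending Ma, since larger Ma = older): Neogene began 23.03, Lopingian began 259.51, Ordovician began 485.4, Cryogenian began 720, Calymmian began 1600, Siderian began 2500, Neoarchean began 2800, Paleoarchean began 3600.

Neogene, then Lopingian, then Ordovician, then Cryogenian, then Calymmian, then Siderian, then Neoarchean, then Paleoarchean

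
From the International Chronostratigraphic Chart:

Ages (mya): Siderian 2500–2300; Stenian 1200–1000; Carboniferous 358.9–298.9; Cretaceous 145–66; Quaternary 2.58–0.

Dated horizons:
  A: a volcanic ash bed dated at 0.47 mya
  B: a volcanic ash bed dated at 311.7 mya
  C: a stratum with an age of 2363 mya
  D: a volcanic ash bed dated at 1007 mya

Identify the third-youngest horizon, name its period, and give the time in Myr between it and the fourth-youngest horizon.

D, in the Stenian; 1356 million years to C

Smaller Ma means younger, so youngest first: A 0.47 < B 311.7 < D 1007 < C 2363.
Counting 3 along gives D (1007 Ma); the excerpt puts that inside the Stenian, 1200–1000 Ma.
Next in line is C (2363 Ma), and 2363 − 1007 = 1356 Myr.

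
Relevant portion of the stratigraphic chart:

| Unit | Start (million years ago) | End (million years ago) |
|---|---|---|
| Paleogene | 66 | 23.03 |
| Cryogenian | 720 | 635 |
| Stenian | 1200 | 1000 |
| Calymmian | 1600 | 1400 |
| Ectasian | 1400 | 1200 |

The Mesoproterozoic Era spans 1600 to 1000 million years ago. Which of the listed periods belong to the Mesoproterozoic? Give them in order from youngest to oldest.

Stenian, Ectasian, Calymmian

Periods with both bounds inside 1600–1000 Ma: Stenian (1200–1000), Ectasian (1400–1200), Calymmian (1600–1400).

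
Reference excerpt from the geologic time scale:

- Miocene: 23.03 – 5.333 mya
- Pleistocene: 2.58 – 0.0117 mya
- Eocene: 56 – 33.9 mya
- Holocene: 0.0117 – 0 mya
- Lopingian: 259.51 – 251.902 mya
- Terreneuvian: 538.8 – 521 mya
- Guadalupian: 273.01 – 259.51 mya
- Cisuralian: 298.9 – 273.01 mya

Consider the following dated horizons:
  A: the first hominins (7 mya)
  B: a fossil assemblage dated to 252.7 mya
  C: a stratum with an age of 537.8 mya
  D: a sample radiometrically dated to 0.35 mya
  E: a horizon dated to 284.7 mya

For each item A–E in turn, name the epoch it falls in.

A — Miocene; B — Lopingian; C — Terreneuvian; D — Pleistocene; E — Cisuralian

Match each age against the start–end ranges in the excerpt: A = 7 Ma → Miocene (23.03–5.333); B = 252.7 Ma → Lopingian (259.51–251.902); C = 537.8 Ma → Terreneuvian (538.8–521); D = 0.35 Ma → Pleistocene (2.58–0.0117); E = 284.7 Ma → Cisuralian (298.9–273.01).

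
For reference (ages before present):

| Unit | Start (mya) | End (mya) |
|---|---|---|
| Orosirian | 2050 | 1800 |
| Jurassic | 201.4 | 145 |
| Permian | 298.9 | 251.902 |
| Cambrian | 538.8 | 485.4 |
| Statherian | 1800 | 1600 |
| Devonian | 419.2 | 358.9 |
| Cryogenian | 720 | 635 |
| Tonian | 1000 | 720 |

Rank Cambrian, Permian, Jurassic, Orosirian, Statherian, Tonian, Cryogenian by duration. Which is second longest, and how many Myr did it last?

Start − end for each: Cambrian 538.8 − 485.4 = 53.4; Permian 298.9 − 251.902 = 46.998; Jurassic 201.4 − 145 = 56.4; Orosirian 2050 − 1800 = 250; Statherian 1800 − 1600 = 200; Tonian 1000 − 720 = 280; Cryogenian 720 − 635 = 85.
Ranking these from longest: Tonian > Orosirian > Statherian > Cryogenian > Jurassic > Cambrian > Permian.
Position 2 in that ranking is Orosirian, which lasted 250 Myr.

Orosirian, 250 million years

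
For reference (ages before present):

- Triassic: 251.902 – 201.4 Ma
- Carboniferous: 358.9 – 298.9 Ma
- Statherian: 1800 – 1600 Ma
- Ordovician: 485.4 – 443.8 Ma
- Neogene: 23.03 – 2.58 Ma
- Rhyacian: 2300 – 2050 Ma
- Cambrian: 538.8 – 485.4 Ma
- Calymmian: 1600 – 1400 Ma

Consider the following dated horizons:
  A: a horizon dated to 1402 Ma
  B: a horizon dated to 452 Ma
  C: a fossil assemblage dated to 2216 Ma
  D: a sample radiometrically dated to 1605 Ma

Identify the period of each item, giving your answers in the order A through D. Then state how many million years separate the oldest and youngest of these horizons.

A — Calymmian; B — Ordovician; C — Rhyacian; D — Statherian; span 1764 million years

A: 1402 Ma lies in 1600–1400 Ma, so Calymmian.
B: 452 Ma lies in 485.4–443.8 Ma, so Ordovician.
C: 2216 Ma lies in 2300–2050 Ma, so Rhyacian.
D: 1605 Ma lies in 1800–1600 Ma, so Statherian.
Oldest = 2216 Ma, youngest = 452 Ma → span 1764 Myr.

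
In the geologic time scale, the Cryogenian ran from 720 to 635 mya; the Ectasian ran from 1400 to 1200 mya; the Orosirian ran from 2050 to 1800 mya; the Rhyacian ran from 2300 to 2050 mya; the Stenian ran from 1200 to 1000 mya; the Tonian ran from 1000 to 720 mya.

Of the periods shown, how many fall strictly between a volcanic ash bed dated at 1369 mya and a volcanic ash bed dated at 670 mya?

1369 Ma sits inside the Ectasian (1400–1200) and 670 Ma inside the Cryogenian (720–635); neither of those is wholly between the two dates.
The listed periods lying completely between them are Stenian, Tonian — 2 in all.

2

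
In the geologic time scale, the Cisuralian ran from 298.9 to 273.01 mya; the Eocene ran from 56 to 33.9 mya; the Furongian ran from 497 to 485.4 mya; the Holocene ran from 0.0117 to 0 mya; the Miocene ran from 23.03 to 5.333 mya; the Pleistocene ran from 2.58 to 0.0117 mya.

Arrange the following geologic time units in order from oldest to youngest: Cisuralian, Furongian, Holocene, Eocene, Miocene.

The oldest of these is Furongian (starts 497 Ma) and the youngest is Holocene (ends 0 Ma).
In between, by decreasing start age: Cisuralian (298.9), Eocene (56), Miocene (23.03).

Furongian, Cisuralian, Eocene, Miocene, Holocene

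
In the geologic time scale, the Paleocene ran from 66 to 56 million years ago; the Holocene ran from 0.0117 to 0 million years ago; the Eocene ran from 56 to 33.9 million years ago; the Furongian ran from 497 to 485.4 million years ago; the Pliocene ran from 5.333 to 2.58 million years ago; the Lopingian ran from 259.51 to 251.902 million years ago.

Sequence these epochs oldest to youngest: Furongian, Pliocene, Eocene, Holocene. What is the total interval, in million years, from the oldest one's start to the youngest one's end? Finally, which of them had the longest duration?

Furongian, Eocene, Pliocene, Holocene; total span 497 Myr; longest is Eocene

From the excerpt: Furongian 497–485.4; Pliocene 5.333–2.58; Eocene 56–33.9; Holocene 0.0117–0 (Ma).
Larger Ma is earlier, so the oldest is Furongian and the youngest is Holocene; oldest to youngest: Furongian, Eocene, Pliocene, Holocene.
Oldest start 497 minus youngest end 0 gives 497 Myr overall.
Individual lengths (start − end): Eocene 22.1; Furongian 11.6; Pliocene 2.753; Holocene 0.0117. The largest is Eocene at 22.1 Myr.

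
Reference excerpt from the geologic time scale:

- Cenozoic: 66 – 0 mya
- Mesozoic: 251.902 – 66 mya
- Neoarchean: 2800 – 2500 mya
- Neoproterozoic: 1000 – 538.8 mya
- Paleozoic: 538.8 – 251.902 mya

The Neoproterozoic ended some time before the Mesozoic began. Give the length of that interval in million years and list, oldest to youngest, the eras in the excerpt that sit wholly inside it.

286.898 million years; Paleozoic

The Neoproterozoic closes at 538.8 Ma and the Mesozoic opens at 251.902 Ma, so the interval is 538.8 − 251.902 = 286.898 Myr.
An era fits inside if it starts at or after 538.8 Ma and ends at or before 251.902 Ma; oldest first that gives Paleozoic.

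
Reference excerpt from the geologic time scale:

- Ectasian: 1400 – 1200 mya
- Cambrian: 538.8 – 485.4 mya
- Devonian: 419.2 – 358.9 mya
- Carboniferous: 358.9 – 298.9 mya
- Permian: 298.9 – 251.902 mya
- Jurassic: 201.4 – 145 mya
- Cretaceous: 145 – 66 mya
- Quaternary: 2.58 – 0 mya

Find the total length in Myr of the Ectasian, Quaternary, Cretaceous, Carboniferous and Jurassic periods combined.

Duration is start − end for each: (1400 − 1200) + (2.58 − 0) + (145 − 66) + (358.9 − 298.9) + (201.4 − 145).
That is 200 + 2.58 + 79 + 60 + 56.4, which totals 397.98 million years.

397.98 million years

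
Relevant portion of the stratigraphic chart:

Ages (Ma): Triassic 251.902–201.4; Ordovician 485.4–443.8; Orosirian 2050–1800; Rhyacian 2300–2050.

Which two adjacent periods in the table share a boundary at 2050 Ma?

The Rhyacian ends at 2050 Ma and the Orosirian begins at 2050 Ma, so they share that boundary.

Rhyacian and Orosirian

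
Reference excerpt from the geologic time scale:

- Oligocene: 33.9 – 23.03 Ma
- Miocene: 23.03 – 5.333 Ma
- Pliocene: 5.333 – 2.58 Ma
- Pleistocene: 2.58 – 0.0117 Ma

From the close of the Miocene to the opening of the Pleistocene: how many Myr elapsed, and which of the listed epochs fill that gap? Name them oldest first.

2.753 million years; Pliocene

End of Miocene = 5.333 Ma; start of Pleistocene = 2.58 Ma.
Gap = 5.333 − 2.58 = 2.753 Myr.
Epochs wholly inside 5.333–2.58 Ma: Pliocene (5.333–2.58).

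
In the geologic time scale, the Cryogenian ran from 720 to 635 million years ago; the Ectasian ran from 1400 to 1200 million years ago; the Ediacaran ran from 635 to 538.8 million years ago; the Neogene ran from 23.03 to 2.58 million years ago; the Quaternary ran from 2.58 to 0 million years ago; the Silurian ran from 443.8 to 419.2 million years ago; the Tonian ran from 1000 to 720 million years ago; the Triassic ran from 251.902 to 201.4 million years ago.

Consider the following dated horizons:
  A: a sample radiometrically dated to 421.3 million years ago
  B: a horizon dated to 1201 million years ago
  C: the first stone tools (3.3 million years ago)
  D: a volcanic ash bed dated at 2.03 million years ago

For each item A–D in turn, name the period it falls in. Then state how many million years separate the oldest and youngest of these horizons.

A — Silurian; B — Ectasian; C — Neogene; D — Quaternary; span 1198.97 million years

Match each age against the start–end ranges in the excerpt: A = 421.3 Ma → Silurian (443.8–419.2); B = 1201 Ma → Ectasian (1400–1200); C = 3.3 Ma → Neogene (23.03–2.58); D = 2.03 Ma → Quaternary (2.58–0).
The largest age is 1201 Ma and the smallest is 2.03 Ma; their difference is 1198.97 Myr.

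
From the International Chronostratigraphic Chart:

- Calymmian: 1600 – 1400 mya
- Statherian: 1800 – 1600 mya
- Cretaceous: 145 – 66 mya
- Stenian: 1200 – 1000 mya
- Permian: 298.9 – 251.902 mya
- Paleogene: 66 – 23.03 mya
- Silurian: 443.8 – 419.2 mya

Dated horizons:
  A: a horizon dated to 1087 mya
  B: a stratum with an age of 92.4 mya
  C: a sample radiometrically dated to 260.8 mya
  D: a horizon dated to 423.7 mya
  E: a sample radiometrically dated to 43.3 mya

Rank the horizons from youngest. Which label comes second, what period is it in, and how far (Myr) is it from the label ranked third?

B, in the Cretaceous; 168.4 million years to C

Smaller Ma means younger, so youngest first: E 43.3 < B 92.4 < C 260.8 < D 423.7 < A 1087.
Counting 2 along gives B (92.4 Ma); the excerpt puts that inside the Cretaceous, 145–66 Ma.
Next in line is C (260.8 Ma), and 260.8 − 92.4 = 168.4 Myr.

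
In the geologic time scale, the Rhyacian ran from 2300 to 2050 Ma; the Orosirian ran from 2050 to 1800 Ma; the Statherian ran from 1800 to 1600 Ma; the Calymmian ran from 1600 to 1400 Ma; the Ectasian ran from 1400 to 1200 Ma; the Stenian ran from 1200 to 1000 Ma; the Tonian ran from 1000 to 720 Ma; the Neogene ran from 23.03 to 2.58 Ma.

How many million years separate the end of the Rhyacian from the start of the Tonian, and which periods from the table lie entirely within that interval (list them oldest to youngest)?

1050 million years; Orosirian, Statherian, Calymmian, Ectasian, Stenian

End of Rhyacian = 2050 Ma; start of Tonian = 1000 Ma.
Gap = 2050 − 1000 = 1050 Myr.
Periods wholly inside 2050–1000 Ma: Orosirian (2050–1800), Statherian (1800–1600), Calymmian (1600–1400), Ectasian (1400–1200), Stenian (1200–1000).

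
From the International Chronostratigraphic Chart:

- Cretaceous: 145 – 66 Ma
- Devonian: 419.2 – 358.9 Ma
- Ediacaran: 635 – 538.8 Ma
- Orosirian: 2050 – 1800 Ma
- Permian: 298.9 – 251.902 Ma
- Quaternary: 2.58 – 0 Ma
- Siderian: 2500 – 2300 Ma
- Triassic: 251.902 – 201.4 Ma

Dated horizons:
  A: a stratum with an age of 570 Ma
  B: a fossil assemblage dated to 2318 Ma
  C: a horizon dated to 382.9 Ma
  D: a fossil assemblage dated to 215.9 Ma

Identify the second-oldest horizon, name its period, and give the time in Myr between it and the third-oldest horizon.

A, in the Ediacaran; 187.1 million years to C

Larger Ma means older, so oldest first: B 2318 > A 570 > C 382.9 > D 215.9.
Counting 2 along gives A (570 Ma); the excerpt puts that inside the Ediacaran, 635–538.8 Ma.
Next in line is C (382.9 Ma), and 570 − 382.9 = 187.1 Myr.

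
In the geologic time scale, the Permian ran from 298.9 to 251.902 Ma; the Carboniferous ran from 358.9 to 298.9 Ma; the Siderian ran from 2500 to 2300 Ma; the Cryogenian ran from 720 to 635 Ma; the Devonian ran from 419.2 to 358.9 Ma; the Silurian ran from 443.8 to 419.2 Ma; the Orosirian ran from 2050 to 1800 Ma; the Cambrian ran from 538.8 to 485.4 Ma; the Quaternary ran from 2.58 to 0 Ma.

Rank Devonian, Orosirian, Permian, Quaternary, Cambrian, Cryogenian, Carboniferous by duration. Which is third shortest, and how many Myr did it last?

Durations: Devonian 60.3; Orosirian 250; Permian 46.998; Quaternary 2.58; Cambrian 53.4; Cryogenian 85; Carboniferous 60 Myr.
Sorted shortest-first: Quaternary (2.58), Permian (46.998), Cambrian (53.4), Carboniferous (60), Devonian (60.3), Cryogenian (85), Orosirian (250).
The third shortest is Cambrian at 53.4 Myr.

Cambrian, 53.4 million years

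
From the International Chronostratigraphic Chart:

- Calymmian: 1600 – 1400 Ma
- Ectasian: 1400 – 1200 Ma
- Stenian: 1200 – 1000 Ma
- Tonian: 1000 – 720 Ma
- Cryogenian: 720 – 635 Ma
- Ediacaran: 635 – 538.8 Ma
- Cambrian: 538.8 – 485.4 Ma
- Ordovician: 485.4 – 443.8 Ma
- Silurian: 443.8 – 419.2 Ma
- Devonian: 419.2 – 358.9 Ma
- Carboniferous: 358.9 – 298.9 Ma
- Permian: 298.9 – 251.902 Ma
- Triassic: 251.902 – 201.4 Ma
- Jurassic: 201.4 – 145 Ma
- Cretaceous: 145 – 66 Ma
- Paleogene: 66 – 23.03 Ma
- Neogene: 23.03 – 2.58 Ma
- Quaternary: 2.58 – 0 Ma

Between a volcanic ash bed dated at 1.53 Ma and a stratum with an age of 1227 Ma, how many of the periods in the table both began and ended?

The older date is 1227 Ma and the younger is 1.53 Ma.
Periods with start < 1227 and end > 1.53 Ma: Stenian (1200–1000), Tonian (1000–720), Cryogenian (720–635), Ediacaran (635–538.8), Cambrian (538.8–485.4), Ordovician (485.4–443.8), Silurian (443.8–419.2), Devonian (419.2–358.9), Carboniferous (358.9–298.9), Permian (298.9–251.902), Triassic (251.902–201.4), Jurassic (201.4–145), Cretaceous (145–66), Paleogene (66–23.03), Neogene (23.03–2.58).
That is 15 complete periods.

15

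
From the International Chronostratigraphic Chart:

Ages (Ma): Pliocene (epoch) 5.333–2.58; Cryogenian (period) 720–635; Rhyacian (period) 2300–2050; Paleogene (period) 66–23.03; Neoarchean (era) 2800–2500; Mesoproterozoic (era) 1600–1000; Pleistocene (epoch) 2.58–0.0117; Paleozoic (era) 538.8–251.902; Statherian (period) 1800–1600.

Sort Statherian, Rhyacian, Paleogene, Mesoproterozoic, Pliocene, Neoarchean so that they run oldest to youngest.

The oldest of these is Neoarchean (starts 2800 Ma) and the youngest is Pliocene (ends 2.58 Ma).
In between, by decreasing start age: Rhyacian (2300), Statherian (1800), Mesoproterozoic (1600), Paleogene (66).

Neoarchean, then Rhyacian, then Statherian, then Mesoproterozoic, then Paleogene, then Pliocene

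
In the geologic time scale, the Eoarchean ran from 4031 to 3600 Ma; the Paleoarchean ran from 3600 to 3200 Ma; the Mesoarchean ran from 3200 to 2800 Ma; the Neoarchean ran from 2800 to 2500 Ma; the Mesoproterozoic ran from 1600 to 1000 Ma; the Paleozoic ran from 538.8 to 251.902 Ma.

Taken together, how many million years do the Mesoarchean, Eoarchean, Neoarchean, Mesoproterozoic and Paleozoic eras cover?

2017.898 million years

Duration is start − end for each: (3200 − 2800) + (4031 − 3600) + (2800 − 2500) + (1600 − 1000) + (538.8 − 251.902).
That is 400 + 431 + 300 + 600 + 286.898, which totals 2017.898 million years.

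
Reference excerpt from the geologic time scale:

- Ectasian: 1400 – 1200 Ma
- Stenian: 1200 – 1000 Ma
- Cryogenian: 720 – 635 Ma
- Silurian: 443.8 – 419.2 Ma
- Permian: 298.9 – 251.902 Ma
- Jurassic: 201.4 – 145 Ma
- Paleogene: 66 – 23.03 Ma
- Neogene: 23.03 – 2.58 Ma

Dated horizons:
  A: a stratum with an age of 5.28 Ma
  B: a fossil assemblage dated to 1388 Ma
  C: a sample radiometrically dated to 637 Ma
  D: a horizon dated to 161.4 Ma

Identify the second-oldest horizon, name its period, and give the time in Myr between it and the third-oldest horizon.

Sorted oldest-first by Ma: B (1388), C (637), D (161.4), A (5.28).
The second oldest is C at 637 Ma, which lies in 720–635 Ma: the Cryogenian.
The third oldest is D at 161.4 Ma; separation = |637 − 161.4| = 475.6 Myr.

C, in the Cryogenian; 475.6 million years to D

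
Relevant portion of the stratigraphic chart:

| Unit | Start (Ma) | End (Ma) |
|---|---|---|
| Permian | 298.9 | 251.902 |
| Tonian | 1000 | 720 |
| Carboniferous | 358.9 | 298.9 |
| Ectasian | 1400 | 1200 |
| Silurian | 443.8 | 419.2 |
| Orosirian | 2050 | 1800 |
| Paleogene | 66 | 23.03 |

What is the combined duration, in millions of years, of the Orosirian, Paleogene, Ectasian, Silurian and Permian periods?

564.568 million years

Duration is start − end for each: (2050 − 1800) + (66 − 23.03) + (1400 − 1200) + (443.8 − 419.2) + (298.9 − 251.902).
That is 250 + 42.97 + 200 + 24.6 + 46.998, which totals 564.568 million years.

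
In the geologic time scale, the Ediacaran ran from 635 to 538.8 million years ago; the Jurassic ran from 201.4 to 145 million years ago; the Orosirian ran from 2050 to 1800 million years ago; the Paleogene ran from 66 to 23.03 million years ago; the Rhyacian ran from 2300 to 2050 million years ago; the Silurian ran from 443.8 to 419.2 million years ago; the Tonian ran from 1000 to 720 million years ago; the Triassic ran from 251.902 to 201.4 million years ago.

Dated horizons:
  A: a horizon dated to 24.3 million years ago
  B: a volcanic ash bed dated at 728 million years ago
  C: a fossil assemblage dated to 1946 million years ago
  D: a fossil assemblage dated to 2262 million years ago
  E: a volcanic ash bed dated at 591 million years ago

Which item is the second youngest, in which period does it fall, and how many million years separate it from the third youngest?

E, in the Ediacaran; 137 million years to B

Smaller Ma means younger, so youngest first: A 24.3 < E 591 < B 728 < C 1946 < D 2262.
Counting 2 along gives E (591 Ma); the excerpt puts that inside the Ediacaran, 635–538.8 Ma.
Next in line is B (728 Ma), and 728 − 591 = 137 Myr.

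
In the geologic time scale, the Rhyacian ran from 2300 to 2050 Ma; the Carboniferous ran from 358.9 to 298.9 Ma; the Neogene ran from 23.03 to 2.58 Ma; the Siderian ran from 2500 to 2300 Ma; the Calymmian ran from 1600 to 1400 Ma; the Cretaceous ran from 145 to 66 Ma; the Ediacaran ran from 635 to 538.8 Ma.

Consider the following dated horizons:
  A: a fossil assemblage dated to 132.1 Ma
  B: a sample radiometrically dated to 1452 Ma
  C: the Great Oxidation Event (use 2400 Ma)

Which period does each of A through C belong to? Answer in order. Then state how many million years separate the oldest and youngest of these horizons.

A — Cretaceous; B — Calymmian; C — Siderian; span 2267.9 million years

A: 132.1 Ma lies in 145–66 Ma, so Cretaceous.
B: 1452 Ma lies in 1600–1400 Ma, so Calymmian.
C: 2400 Ma lies in 2500–2300 Ma, so Siderian.
Oldest = 2400 Ma, youngest = 132.1 Ma → span 2267.9 Myr.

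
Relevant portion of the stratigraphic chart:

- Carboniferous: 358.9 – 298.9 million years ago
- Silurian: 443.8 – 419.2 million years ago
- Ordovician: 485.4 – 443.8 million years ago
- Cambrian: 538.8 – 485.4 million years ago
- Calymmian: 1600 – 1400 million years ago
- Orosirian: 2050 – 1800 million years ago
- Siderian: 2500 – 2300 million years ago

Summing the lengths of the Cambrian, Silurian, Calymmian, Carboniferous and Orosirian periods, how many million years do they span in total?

588 million years

Duration is start − end for each: (538.8 − 485.4) + (443.8 − 419.2) + (1600 − 1400) + (358.9 − 298.9) + (2050 − 1800).
That is 53.4 + 24.6 + 200 + 60 + 250, which totals 588 million years.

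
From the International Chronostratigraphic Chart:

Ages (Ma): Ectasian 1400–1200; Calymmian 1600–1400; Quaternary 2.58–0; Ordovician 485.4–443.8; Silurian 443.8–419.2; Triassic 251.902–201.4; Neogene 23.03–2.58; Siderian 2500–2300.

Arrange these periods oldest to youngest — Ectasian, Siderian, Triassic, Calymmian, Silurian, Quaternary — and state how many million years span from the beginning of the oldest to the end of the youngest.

Siderian → Calymmian → Ectasian → Silurian → Triassic → Quaternary; total span 2500 Myr

Start ages (Ma): Siderian 2500, Calymmian 1600, Ectasian 1400, Silurian 443.8, Triassic 251.902, Quaternary 2.58.
Ordered oldest to youngest: Siderian, Calymmian, Ectasian, Silurian, Triassic, Quaternary.
Span = 2500 − 0 = 2500 Myr.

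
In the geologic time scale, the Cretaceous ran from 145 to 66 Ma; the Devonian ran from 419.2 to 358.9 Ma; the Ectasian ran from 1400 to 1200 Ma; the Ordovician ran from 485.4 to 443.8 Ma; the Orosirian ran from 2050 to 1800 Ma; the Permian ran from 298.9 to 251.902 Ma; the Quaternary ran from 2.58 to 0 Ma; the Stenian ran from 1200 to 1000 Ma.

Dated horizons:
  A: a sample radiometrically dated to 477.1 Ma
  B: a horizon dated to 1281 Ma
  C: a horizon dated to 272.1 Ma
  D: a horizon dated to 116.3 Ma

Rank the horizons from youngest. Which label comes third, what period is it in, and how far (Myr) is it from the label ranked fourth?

A, in the Ordovician; 803.9 million years to B

Sorted youngest-first by Ma: D (116.3), C (272.1), A (477.1), B (1281).
The third youngest is A at 477.1 Ma, which lies in 485.4–443.8 Ma: the Ordovician.
The fourth youngest is B at 1281 Ma; separation = |477.1 − 1281| = 803.9 Myr.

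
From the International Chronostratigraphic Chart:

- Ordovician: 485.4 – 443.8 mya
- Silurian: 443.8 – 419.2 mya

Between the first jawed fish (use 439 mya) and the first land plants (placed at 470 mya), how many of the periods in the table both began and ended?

The older date is 470 Ma and the younger is 439 Ma.
No period both begins after 470 Ma and ends before 439 Ma, so the count is 0.

0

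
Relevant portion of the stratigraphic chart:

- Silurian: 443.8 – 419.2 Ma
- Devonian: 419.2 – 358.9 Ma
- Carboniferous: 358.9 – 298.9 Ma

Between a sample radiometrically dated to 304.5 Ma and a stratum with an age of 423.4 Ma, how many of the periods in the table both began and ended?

1

423.4 Ma sits inside the Silurian (443.8–419.2) and 304.5 Ma inside the Carboniferous (358.9–298.9); neither of those is wholly between the two dates.
The listed periods lying completely between them are Devonian — 1 in all.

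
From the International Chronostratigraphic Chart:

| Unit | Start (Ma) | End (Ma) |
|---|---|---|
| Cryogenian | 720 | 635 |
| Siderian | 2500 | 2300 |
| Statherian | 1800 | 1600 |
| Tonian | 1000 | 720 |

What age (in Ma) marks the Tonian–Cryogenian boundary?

The Tonian ends and the Cryogenian begins at 720 Ma.

720 Ma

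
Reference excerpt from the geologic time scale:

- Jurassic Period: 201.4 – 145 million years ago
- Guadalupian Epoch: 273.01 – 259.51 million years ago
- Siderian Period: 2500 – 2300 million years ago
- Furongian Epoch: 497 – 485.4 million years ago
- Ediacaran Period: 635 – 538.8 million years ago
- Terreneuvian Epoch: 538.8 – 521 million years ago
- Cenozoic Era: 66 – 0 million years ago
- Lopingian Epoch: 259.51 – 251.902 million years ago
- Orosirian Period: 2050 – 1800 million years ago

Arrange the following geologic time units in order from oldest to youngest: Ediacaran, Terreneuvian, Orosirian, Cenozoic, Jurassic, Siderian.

The oldest of these is Siderian (starts 2500 Ma) and the youngest is Cenozoic (ends 0 Ma).
In between, by decreasing start age: Orosirian (2050), Ediacaran (635), Terreneuvian (538.8), Jurassic (201.4).

Siderian, Orosirian, Ediacaran, Terreneuvian, Jurassic, Cenozoic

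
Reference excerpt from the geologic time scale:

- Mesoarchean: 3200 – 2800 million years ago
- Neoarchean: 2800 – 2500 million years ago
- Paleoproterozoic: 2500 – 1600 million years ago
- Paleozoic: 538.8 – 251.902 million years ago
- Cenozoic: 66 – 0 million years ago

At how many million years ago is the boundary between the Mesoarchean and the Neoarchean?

2800 million years ago

The Mesoarchean ends and the Neoarchean begins at 2800 million years ago.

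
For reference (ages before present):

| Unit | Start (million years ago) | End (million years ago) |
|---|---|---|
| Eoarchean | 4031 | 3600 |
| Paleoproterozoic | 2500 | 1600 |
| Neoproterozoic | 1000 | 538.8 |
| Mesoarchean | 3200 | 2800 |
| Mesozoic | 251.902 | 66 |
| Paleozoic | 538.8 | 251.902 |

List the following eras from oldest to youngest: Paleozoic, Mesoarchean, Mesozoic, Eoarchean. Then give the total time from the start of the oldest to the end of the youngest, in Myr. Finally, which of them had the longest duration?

From the excerpt: Paleozoic 538.8–251.902; Mesoarchean 3200–2800; Mesozoic 251.902–66; Eoarchean 4031–3600 (Ma).
Larger Ma is earlier, so the oldest is Eoarchean and the youngest is Mesozoic; oldest to youngest: Eoarchean, Mesoarchean, Paleozoic, Mesozoic.
Oldest start 4031 minus youngest end 66 gives 3965 Myr overall.
Individual lengths (start − end): Mesozoic 185.902; Mesoarchean 400; Eoarchean 431; Paleozoic 286.898. The largest is Eoarchean at 431 Myr.

Eoarchean, Mesoarchean, Paleozoic, Mesozoic; total span 3965 Myr; longest is Eoarchean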